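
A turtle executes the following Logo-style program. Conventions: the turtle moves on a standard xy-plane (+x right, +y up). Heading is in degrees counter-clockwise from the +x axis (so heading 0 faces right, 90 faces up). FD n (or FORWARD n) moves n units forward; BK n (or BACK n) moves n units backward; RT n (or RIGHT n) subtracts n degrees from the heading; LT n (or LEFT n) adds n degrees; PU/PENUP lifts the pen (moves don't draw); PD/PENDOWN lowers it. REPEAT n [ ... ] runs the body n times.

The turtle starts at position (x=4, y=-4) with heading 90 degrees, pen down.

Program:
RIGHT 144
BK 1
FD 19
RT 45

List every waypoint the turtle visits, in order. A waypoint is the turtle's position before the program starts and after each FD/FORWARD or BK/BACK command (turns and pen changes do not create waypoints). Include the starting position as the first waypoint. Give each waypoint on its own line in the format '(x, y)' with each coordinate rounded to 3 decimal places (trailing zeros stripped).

Answer: (4, -4)
(3.412, -3.191)
(14.58, -18.562)

Derivation:
Executing turtle program step by step:
Start: pos=(4,-4), heading=90, pen down
RT 144: heading 90 -> 306
BK 1: (4,-4) -> (3.412,-3.191) [heading=306, draw]
FD 19: (3.412,-3.191) -> (14.58,-18.562) [heading=306, draw]
RT 45: heading 306 -> 261
Final: pos=(14.58,-18.562), heading=261, 2 segment(s) drawn
Waypoints (3 total):
(4, -4)
(3.412, -3.191)
(14.58, -18.562)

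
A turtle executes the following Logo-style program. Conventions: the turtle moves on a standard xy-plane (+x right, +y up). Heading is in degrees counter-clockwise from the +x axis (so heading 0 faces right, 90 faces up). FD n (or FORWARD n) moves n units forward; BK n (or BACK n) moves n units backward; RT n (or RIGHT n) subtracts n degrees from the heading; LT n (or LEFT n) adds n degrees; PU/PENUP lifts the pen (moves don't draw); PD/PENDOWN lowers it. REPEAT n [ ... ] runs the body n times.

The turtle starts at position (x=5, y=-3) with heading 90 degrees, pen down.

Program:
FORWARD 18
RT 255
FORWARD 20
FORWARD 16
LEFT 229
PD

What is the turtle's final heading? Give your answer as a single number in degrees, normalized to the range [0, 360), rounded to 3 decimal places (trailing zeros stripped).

Answer: 64

Derivation:
Executing turtle program step by step:
Start: pos=(5,-3), heading=90, pen down
FD 18: (5,-3) -> (5,15) [heading=90, draw]
RT 255: heading 90 -> 195
FD 20: (5,15) -> (-14.319,9.824) [heading=195, draw]
FD 16: (-14.319,9.824) -> (-29.773,5.683) [heading=195, draw]
LT 229: heading 195 -> 64
PD: pen down
Final: pos=(-29.773,5.683), heading=64, 3 segment(s) drawn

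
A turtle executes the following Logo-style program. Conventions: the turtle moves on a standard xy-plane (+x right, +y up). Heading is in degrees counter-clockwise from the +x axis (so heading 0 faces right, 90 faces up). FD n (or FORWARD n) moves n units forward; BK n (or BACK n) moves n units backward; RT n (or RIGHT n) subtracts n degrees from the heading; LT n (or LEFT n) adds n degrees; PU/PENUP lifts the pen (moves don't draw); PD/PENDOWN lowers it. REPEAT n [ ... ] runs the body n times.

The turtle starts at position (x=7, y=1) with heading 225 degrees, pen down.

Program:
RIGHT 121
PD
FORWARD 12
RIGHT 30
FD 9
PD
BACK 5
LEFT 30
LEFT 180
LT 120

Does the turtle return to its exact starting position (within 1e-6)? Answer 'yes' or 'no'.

Executing turtle program step by step:
Start: pos=(7,1), heading=225, pen down
RT 121: heading 225 -> 104
PD: pen down
FD 12: (7,1) -> (4.097,12.644) [heading=104, draw]
RT 30: heading 104 -> 74
FD 9: (4.097,12.644) -> (6.578,21.295) [heading=74, draw]
PD: pen down
BK 5: (6.578,21.295) -> (5.199,16.489) [heading=74, draw]
LT 30: heading 74 -> 104
LT 180: heading 104 -> 284
LT 120: heading 284 -> 44
Final: pos=(5.199,16.489), heading=44, 3 segment(s) drawn

Start position: (7, 1)
Final position: (5.199, 16.489)
Distance = 15.593; >= 1e-6 -> NOT closed

Answer: no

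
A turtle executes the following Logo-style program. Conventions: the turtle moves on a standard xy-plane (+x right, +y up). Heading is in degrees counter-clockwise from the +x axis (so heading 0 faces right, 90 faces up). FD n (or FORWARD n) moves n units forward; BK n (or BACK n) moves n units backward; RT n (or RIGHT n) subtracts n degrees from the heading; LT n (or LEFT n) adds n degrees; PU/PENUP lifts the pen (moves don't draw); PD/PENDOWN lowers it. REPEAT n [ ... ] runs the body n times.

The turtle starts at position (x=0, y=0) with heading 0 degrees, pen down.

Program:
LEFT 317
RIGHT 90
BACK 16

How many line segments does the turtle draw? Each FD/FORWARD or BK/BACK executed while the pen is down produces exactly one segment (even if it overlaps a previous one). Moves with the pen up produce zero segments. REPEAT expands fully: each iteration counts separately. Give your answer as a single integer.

Executing turtle program step by step:
Start: pos=(0,0), heading=0, pen down
LT 317: heading 0 -> 317
RT 90: heading 317 -> 227
BK 16: (0,0) -> (10.912,11.702) [heading=227, draw]
Final: pos=(10.912,11.702), heading=227, 1 segment(s) drawn
Segments drawn: 1

Answer: 1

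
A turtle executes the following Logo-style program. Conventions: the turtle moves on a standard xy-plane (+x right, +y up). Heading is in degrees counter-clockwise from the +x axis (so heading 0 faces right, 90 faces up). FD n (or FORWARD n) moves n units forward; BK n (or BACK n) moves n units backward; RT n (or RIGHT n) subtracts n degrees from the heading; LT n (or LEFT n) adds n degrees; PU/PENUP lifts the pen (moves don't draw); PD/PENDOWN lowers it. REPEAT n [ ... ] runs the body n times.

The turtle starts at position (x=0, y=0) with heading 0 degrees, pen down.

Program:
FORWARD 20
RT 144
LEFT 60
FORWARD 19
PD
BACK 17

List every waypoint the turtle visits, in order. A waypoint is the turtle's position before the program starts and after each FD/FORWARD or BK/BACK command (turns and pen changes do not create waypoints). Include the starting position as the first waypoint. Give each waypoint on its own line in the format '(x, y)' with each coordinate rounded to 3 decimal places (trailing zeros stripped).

Executing turtle program step by step:
Start: pos=(0,0), heading=0, pen down
FD 20: (0,0) -> (20,0) [heading=0, draw]
RT 144: heading 0 -> 216
LT 60: heading 216 -> 276
FD 19: (20,0) -> (21.986,-18.896) [heading=276, draw]
PD: pen down
BK 17: (21.986,-18.896) -> (20.209,-1.989) [heading=276, draw]
Final: pos=(20.209,-1.989), heading=276, 3 segment(s) drawn
Waypoints (4 total):
(0, 0)
(20, 0)
(21.986, -18.896)
(20.209, -1.989)

Answer: (0, 0)
(20, 0)
(21.986, -18.896)
(20.209, -1.989)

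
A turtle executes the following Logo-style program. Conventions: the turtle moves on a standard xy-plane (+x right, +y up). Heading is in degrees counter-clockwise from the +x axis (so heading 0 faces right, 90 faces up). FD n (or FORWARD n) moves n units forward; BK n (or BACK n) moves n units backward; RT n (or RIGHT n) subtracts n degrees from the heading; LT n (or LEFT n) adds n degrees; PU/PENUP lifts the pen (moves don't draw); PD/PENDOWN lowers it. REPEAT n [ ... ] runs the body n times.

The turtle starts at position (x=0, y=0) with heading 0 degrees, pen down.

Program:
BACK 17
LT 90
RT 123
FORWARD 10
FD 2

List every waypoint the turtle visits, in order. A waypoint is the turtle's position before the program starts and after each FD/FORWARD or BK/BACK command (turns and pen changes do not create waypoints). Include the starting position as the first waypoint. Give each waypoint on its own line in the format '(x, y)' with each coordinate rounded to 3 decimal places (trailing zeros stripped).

Answer: (0, 0)
(-17, 0)
(-8.613, -5.446)
(-6.936, -6.536)

Derivation:
Executing turtle program step by step:
Start: pos=(0,0), heading=0, pen down
BK 17: (0,0) -> (-17,0) [heading=0, draw]
LT 90: heading 0 -> 90
RT 123: heading 90 -> 327
FD 10: (-17,0) -> (-8.613,-5.446) [heading=327, draw]
FD 2: (-8.613,-5.446) -> (-6.936,-6.536) [heading=327, draw]
Final: pos=(-6.936,-6.536), heading=327, 3 segment(s) drawn
Waypoints (4 total):
(0, 0)
(-17, 0)
(-8.613, -5.446)
(-6.936, -6.536)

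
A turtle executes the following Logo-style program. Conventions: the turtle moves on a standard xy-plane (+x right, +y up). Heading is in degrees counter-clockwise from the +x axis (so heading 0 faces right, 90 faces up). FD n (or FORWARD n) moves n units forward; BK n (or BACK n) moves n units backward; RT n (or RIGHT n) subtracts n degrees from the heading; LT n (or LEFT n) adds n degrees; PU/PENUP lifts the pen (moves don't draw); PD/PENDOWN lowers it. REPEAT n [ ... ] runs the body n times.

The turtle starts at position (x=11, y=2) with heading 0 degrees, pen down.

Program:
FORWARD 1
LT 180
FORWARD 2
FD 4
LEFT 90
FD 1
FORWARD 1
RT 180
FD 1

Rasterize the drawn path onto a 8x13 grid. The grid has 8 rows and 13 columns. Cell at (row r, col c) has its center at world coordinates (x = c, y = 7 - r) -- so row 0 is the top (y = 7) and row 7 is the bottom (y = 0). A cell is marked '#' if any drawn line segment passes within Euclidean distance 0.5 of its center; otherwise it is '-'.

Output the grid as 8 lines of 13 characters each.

Answer: -------------
-------------
-------------
-------------
-------------
------#######
------#------
------#------

Derivation:
Segment 0: (11,2) -> (12,2)
Segment 1: (12,2) -> (10,2)
Segment 2: (10,2) -> (6,2)
Segment 3: (6,2) -> (6,1)
Segment 4: (6,1) -> (6,0)
Segment 5: (6,0) -> (6,1)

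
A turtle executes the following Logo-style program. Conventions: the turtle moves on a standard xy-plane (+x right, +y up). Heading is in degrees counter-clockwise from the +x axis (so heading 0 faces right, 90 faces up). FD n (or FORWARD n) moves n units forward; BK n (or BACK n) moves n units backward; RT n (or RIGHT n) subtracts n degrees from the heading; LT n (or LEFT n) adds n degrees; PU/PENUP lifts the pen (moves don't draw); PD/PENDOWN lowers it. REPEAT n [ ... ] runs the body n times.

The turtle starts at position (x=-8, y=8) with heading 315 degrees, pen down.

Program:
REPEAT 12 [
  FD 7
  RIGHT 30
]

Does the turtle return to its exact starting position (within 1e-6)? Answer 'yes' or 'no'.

Executing turtle program step by step:
Start: pos=(-8,8), heading=315, pen down
REPEAT 12 [
  -- iteration 1/12 --
  FD 7: (-8,8) -> (-3.05,3.05) [heading=315, draw]
  RT 30: heading 315 -> 285
  -- iteration 2/12 --
  FD 7: (-3.05,3.05) -> (-1.239,-3.711) [heading=285, draw]
  RT 30: heading 285 -> 255
  -- iteration 3/12 --
  FD 7: (-1.239,-3.711) -> (-3.05,-10.473) [heading=255, draw]
  RT 30: heading 255 -> 225
  -- iteration 4/12 --
  FD 7: (-3.05,-10.473) -> (-8,-15.422) [heading=225, draw]
  RT 30: heading 225 -> 195
  -- iteration 5/12 --
  FD 7: (-8,-15.422) -> (-14.761,-17.234) [heading=195, draw]
  RT 30: heading 195 -> 165
  -- iteration 6/12 --
  FD 7: (-14.761,-17.234) -> (-21.523,-15.422) [heading=165, draw]
  RT 30: heading 165 -> 135
  -- iteration 7/12 --
  FD 7: (-21.523,-15.422) -> (-26.473,-10.473) [heading=135, draw]
  RT 30: heading 135 -> 105
  -- iteration 8/12 --
  FD 7: (-26.473,-10.473) -> (-28.284,-3.711) [heading=105, draw]
  RT 30: heading 105 -> 75
  -- iteration 9/12 --
  FD 7: (-28.284,-3.711) -> (-26.473,3.05) [heading=75, draw]
  RT 30: heading 75 -> 45
  -- iteration 10/12 --
  FD 7: (-26.473,3.05) -> (-21.523,8) [heading=45, draw]
  RT 30: heading 45 -> 15
  -- iteration 11/12 --
  FD 7: (-21.523,8) -> (-14.761,9.812) [heading=15, draw]
  RT 30: heading 15 -> 345
  -- iteration 12/12 --
  FD 7: (-14.761,9.812) -> (-8,8) [heading=345, draw]
  RT 30: heading 345 -> 315
]
Final: pos=(-8,8), heading=315, 12 segment(s) drawn

Start position: (-8, 8)
Final position: (-8, 8)
Distance = 0; < 1e-6 -> CLOSED

Answer: yes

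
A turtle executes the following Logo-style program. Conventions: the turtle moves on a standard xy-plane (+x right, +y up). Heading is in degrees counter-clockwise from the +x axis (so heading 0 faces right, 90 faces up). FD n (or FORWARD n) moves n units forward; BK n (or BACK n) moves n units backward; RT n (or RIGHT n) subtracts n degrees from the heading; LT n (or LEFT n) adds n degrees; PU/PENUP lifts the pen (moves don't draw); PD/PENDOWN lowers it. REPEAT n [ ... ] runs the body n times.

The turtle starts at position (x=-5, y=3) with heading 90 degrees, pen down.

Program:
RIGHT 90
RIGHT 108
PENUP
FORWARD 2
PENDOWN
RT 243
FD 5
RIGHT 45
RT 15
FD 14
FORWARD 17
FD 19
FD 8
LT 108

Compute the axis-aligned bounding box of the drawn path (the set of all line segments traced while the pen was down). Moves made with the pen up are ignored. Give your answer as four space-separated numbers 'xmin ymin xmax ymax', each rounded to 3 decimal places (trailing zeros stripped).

Answer: -5.618 -43.194 35.821 1.88

Derivation:
Executing turtle program step by step:
Start: pos=(-5,3), heading=90, pen down
RT 90: heading 90 -> 0
RT 108: heading 0 -> 252
PU: pen up
FD 2: (-5,3) -> (-5.618,1.098) [heading=252, move]
PD: pen down
RT 243: heading 252 -> 9
FD 5: (-5.618,1.098) -> (-0.68,1.88) [heading=9, draw]
RT 45: heading 9 -> 324
RT 15: heading 324 -> 309
FD 14: (-0.68,1.88) -> (8.131,-9) [heading=309, draw]
FD 17: (8.131,-9) -> (18.829,-22.211) [heading=309, draw]
FD 19: (18.829,-22.211) -> (30.786,-36.977) [heading=309, draw]
FD 8: (30.786,-36.977) -> (35.821,-43.194) [heading=309, draw]
LT 108: heading 309 -> 57
Final: pos=(35.821,-43.194), heading=57, 5 segment(s) drawn

Segment endpoints: x in {-5.618, -0.68, 8.131, 18.829, 30.786, 35.821}, y in {-43.194, -36.977, -22.211, -9, 1.098, 1.88}
xmin=-5.618, ymin=-43.194, xmax=35.821, ymax=1.88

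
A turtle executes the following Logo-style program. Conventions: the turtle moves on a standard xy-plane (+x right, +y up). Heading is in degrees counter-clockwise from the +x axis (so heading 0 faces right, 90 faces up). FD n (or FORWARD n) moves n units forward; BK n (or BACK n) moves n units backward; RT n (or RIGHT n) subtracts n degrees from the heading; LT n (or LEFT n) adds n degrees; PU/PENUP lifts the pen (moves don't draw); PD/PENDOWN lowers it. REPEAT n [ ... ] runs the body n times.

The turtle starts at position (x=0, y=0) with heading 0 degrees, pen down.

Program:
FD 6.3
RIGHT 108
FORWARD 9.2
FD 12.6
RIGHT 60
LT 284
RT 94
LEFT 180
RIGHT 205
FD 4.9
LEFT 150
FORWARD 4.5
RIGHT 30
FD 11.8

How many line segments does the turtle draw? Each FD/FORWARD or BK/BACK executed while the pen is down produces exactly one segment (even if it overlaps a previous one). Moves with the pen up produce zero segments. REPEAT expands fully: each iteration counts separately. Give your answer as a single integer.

Answer: 6

Derivation:
Executing turtle program step by step:
Start: pos=(0,0), heading=0, pen down
FD 6.3: (0,0) -> (6.3,0) [heading=0, draw]
RT 108: heading 0 -> 252
FD 9.2: (6.3,0) -> (3.457,-8.75) [heading=252, draw]
FD 12.6: (3.457,-8.75) -> (-0.437,-20.733) [heading=252, draw]
RT 60: heading 252 -> 192
LT 284: heading 192 -> 116
RT 94: heading 116 -> 22
LT 180: heading 22 -> 202
RT 205: heading 202 -> 357
FD 4.9: (-0.437,-20.733) -> (4.457,-20.989) [heading=357, draw]
LT 150: heading 357 -> 147
FD 4.5: (4.457,-20.989) -> (0.683,-18.539) [heading=147, draw]
RT 30: heading 147 -> 117
FD 11.8: (0.683,-18.539) -> (-4.674,-8.025) [heading=117, draw]
Final: pos=(-4.674,-8.025), heading=117, 6 segment(s) drawn
Segments drawn: 6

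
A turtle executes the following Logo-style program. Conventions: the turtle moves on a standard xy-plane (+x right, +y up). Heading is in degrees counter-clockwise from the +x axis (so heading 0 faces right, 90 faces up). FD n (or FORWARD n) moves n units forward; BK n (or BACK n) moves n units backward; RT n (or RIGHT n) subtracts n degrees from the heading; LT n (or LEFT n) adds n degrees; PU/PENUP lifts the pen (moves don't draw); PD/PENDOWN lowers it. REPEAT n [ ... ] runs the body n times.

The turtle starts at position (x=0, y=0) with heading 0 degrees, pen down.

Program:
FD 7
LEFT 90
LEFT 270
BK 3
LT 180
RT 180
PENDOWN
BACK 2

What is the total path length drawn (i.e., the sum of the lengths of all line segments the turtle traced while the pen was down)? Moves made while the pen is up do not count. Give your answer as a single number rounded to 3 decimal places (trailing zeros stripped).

Executing turtle program step by step:
Start: pos=(0,0), heading=0, pen down
FD 7: (0,0) -> (7,0) [heading=0, draw]
LT 90: heading 0 -> 90
LT 270: heading 90 -> 0
BK 3: (7,0) -> (4,0) [heading=0, draw]
LT 180: heading 0 -> 180
RT 180: heading 180 -> 0
PD: pen down
BK 2: (4,0) -> (2,0) [heading=0, draw]
Final: pos=(2,0), heading=0, 3 segment(s) drawn

Segment lengths:
  seg 1: (0,0) -> (7,0), length = 7
  seg 2: (7,0) -> (4,0), length = 3
  seg 3: (4,0) -> (2,0), length = 2
Total = 12

Answer: 12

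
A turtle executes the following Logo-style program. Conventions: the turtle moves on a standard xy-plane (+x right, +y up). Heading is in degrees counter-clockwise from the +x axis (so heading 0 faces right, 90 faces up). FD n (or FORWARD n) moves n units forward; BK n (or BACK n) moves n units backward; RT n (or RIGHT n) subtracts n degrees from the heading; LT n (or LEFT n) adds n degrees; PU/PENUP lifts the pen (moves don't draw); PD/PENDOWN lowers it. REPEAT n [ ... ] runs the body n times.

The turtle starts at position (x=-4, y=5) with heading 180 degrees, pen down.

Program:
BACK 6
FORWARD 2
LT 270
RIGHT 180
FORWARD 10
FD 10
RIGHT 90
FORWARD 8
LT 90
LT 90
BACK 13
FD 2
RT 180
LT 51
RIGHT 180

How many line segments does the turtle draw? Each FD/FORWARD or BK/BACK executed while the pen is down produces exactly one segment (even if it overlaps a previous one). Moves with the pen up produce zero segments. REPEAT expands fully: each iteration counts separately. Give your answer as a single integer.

Answer: 7

Derivation:
Executing turtle program step by step:
Start: pos=(-4,5), heading=180, pen down
BK 6: (-4,5) -> (2,5) [heading=180, draw]
FD 2: (2,5) -> (0,5) [heading=180, draw]
LT 270: heading 180 -> 90
RT 180: heading 90 -> 270
FD 10: (0,5) -> (0,-5) [heading=270, draw]
FD 10: (0,-5) -> (0,-15) [heading=270, draw]
RT 90: heading 270 -> 180
FD 8: (0,-15) -> (-8,-15) [heading=180, draw]
LT 90: heading 180 -> 270
LT 90: heading 270 -> 0
BK 13: (-8,-15) -> (-21,-15) [heading=0, draw]
FD 2: (-21,-15) -> (-19,-15) [heading=0, draw]
RT 180: heading 0 -> 180
LT 51: heading 180 -> 231
RT 180: heading 231 -> 51
Final: pos=(-19,-15), heading=51, 7 segment(s) drawn
Segments drawn: 7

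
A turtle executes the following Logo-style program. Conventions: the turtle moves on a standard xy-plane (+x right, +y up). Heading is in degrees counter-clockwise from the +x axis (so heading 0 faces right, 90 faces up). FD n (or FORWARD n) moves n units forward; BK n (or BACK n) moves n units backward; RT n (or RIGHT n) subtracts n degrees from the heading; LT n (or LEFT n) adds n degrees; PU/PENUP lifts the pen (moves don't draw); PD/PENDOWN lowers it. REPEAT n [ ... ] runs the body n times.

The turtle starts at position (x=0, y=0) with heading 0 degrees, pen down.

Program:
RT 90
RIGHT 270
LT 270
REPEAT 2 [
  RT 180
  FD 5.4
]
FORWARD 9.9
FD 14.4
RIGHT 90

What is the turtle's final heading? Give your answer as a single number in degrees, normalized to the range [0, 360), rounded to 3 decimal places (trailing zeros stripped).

Answer: 180

Derivation:
Executing turtle program step by step:
Start: pos=(0,0), heading=0, pen down
RT 90: heading 0 -> 270
RT 270: heading 270 -> 0
LT 270: heading 0 -> 270
REPEAT 2 [
  -- iteration 1/2 --
  RT 180: heading 270 -> 90
  FD 5.4: (0,0) -> (0,5.4) [heading=90, draw]
  -- iteration 2/2 --
  RT 180: heading 90 -> 270
  FD 5.4: (0,5.4) -> (0,0) [heading=270, draw]
]
FD 9.9: (0,0) -> (0,-9.9) [heading=270, draw]
FD 14.4: (0,-9.9) -> (0,-24.3) [heading=270, draw]
RT 90: heading 270 -> 180
Final: pos=(0,-24.3), heading=180, 4 segment(s) drawn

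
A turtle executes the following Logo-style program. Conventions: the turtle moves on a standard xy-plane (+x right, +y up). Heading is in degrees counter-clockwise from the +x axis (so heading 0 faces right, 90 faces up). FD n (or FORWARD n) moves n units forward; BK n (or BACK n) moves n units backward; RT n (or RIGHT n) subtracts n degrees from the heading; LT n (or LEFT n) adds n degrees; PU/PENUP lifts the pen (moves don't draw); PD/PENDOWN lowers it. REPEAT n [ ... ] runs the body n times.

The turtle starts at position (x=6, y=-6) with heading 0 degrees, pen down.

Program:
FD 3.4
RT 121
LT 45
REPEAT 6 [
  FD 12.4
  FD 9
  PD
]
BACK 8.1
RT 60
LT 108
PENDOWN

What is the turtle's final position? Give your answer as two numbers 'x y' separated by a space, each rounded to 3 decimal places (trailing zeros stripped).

Executing turtle program step by step:
Start: pos=(6,-6), heading=0, pen down
FD 3.4: (6,-6) -> (9.4,-6) [heading=0, draw]
RT 121: heading 0 -> 239
LT 45: heading 239 -> 284
REPEAT 6 [
  -- iteration 1/6 --
  FD 12.4: (9.4,-6) -> (12.4,-18.032) [heading=284, draw]
  FD 9: (12.4,-18.032) -> (14.577,-26.764) [heading=284, draw]
  PD: pen down
  -- iteration 2/6 --
  FD 12.4: (14.577,-26.764) -> (17.577,-38.796) [heading=284, draw]
  FD 9: (17.577,-38.796) -> (19.754,-47.529) [heading=284, draw]
  PD: pen down
  -- iteration 3/6 --
  FD 12.4: (19.754,-47.529) -> (22.754,-59.56) [heading=284, draw]
  FD 9: (22.754,-59.56) -> (24.931,-68.293) [heading=284, draw]
  PD: pen down
  -- iteration 4/6 --
  FD 12.4: (24.931,-68.293) -> (27.931,-80.325) [heading=284, draw]
  FD 9: (27.931,-80.325) -> (30.109,-89.057) [heading=284, draw]
  PD: pen down
  -- iteration 5/6 --
  FD 12.4: (30.109,-89.057) -> (33.108,-101.089) [heading=284, draw]
  FD 9: (33.108,-101.089) -> (35.286,-109.822) [heading=284, draw]
  PD: pen down
  -- iteration 6/6 --
  FD 12.4: (35.286,-109.822) -> (38.285,-121.853) [heading=284, draw]
  FD 9: (38.285,-121.853) -> (40.463,-130.586) [heading=284, draw]
  PD: pen down
]
BK 8.1: (40.463,-130.586) -> (38.503,-122.727) [heading=284, draw]
RT 60: heading 284 -> 224
LT 108: heading 224 -> 332
PD: pen down
Final: pos=(38.503,-122.727), heading=332, 14 segment(s) drawn

Answer: 38.503 -122.727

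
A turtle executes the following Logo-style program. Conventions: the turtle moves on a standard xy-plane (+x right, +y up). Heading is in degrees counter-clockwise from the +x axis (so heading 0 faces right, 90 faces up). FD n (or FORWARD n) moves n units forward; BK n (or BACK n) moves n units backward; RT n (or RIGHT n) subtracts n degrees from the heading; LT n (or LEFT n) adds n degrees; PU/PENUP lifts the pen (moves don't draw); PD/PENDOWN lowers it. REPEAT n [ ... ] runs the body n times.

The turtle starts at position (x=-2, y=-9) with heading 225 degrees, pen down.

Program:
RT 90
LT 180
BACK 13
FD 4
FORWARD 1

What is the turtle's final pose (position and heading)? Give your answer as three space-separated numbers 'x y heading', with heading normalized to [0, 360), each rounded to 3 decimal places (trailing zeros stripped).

Answer: -7.657 -3.343 315

Derivation:
Executing turtle program step by step:
Start: pos=(-2,-9), heading=225, pen down
RT 90: heading 225 -> 135
LT 180: heading 135 -> 315
BK 13: (-2,-9) -> (-11.192,0.192) [heading=315, draw]
FD 4: (-11.192,0.192) -> (-8.364,-2.636) [heading=315, draw]
FD 1: (-8.364,-2.636) -> (-7.657,-3.343) [heading=315, draw]
Final: pos=(-7.657,-3.343), heading=315, 3 segment(s) drawn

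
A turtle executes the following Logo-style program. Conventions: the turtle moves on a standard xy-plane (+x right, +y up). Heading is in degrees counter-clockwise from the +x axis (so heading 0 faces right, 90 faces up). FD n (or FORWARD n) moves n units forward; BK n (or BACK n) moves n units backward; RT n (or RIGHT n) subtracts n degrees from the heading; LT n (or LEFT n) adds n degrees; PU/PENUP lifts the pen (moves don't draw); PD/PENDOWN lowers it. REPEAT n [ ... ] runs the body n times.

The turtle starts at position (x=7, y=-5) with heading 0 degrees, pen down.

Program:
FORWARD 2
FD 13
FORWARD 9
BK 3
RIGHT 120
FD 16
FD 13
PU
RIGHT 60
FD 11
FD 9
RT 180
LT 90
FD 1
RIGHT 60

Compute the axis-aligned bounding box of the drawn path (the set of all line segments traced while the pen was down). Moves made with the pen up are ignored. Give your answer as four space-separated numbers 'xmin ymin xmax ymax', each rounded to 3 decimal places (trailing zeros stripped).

Answer: 7 -30.115 31 -5

Derivation:
Executing turtle program step by step:
Start: pos=(7,-5), heading=0, pen down
FD 2: (7,-5) -> (9,-5) [heading=0, draw]
FD 13: (9,-5) -> (22,-5) [heading=0, draw]
FD 9: (22,-5) -> (31,-5) [heading=0, draw]
BK 3: (31,-5) -> (28,-5) [heading=0, draw]
RT 120: heading 0 -> 240
FD 16: (28,-5) -> (20,-18.856) [heading=240, draw]
FD 13: (20,-18.856) -> (13.5,-30.115) [heading=240, draw]
PU: pen up
RT 60: heading 240 -> 180
FD 11: (13.5,-30.115) -> (2.5,-30.115) [heading=180, move]
FD 9: (2.5,-30.115) -> (-6.5,-30.115) [heading=180, move]
RT 180: heading 180 -> 0
LT 90: heading 0 -> 90
FD 1: (-6.5,-30.115) -> (-6.5,-29.115) [heading=90, move]
RT 60: heading 90 -> 30
Final: pos=(-6.5,-29.115), heading=30, 6 segment(s) drawn

Segment endpoints: x in {7, 9, 13.5, 20, 22, 28, 31}, y in {-30.115, -18.856, -5}
xmin=7, ymin=-30.115, xmax=31, ymax=-5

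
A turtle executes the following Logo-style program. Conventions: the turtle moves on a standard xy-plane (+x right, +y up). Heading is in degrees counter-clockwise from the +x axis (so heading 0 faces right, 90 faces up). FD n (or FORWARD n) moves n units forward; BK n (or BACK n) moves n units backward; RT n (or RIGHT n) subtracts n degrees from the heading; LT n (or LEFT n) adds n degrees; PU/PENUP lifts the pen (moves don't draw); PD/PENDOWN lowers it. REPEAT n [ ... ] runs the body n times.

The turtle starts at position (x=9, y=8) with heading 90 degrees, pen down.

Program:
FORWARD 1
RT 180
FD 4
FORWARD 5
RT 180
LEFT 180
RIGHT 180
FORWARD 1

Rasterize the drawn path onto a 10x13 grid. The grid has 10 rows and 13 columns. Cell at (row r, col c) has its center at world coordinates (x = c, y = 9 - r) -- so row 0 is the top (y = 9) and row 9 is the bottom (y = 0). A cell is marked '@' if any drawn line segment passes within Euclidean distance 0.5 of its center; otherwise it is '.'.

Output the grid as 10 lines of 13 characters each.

Answer: .........@...
.........@...
.........@...
.........@...
.........@...
.........@...
.........@...
.........@...
.........@...
.........@...

Derivation:
Segment 0: (9,8) -> (9,9)
Segment 1: (9,9) -> (9,5)
Segment 2: (9,5) -> (9,0)
Segment 3: (9,0) -> (9,1)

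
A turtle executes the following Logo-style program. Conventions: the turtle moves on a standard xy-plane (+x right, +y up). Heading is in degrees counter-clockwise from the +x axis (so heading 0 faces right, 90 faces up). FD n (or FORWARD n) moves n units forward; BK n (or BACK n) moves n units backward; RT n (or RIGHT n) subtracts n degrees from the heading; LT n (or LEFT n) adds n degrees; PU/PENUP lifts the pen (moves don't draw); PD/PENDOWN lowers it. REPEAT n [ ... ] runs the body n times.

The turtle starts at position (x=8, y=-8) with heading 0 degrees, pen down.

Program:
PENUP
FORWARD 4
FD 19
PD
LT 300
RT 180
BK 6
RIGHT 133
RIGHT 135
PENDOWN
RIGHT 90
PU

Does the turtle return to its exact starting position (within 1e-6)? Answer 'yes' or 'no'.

Answer: no

Derivation:
Executing turtle program step by step:
Start: pos=(8,-8), heading=0, pen down
PU: pen up
FD 4: (8,-8) -> (12,-8) [heading=0, move]
FD 19: (12,-8) -> (31,-8) [heading=0, move]
PD: pen down
LT 300: heading 0 -> 300
RT 180: heading 300 -> 120
BK 6: (31,-8) -> (34,-13.196) [heading=120, draw]
RT 133: heading 120 -> 347
RT 135: heading 347 -> 212
PD: pen down
RT 90: heading 212 -> 122
PU: pen up
Final: pos=(34,-13.196), heading=122, 1 segment(s) drawn

Start position: (8, -8)
Final position: (34, -13.196)
Distance = 26.514; >= 1e-6 -> NOT closed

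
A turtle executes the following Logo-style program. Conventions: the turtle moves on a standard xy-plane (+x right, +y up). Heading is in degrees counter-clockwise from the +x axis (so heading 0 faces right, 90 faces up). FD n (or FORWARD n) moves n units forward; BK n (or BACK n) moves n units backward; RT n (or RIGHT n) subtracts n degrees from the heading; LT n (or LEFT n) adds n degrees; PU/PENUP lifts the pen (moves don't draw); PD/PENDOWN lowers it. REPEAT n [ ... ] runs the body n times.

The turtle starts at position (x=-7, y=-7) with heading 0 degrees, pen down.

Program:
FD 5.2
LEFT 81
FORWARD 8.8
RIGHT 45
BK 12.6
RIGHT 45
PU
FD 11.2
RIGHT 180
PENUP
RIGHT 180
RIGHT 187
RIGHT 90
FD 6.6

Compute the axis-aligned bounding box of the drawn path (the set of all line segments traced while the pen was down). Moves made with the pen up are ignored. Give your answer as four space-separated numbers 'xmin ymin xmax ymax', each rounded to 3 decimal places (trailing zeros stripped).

Executing turtle program step by step:
Start: pos=(-7,-7), heading=0, pen down
FD 5.2: (-7,-7) -> (-1.8,-7) [heading=0, draw]
LT 81: heading 0 -> 81
FD 8.8: (-1.8,-7) -> (-0.423,1.692) [heading=81, draw]
RT 45: heading 81 -> 36
BK 12.6: (-0.423,1.692) -> (-10.617,-5.714) [heading=36, draw]
RT 45: heading 36 -> 351
PU: pen up
FD 11.2: (-10.617,-5.714) -> (0.445,-7.467) [heading=351, move]
RT 180: heading 351 -> 171
PU: pen up
RT 180: heading 171 -> 351
RT 187: heading 351 -> 164
RT 90: heading 164 -> 74
FD 6.6: (0.445,-7.467) -> (2.264,-1.122) [heading=74, move]
Final: pos=(2.264,-1.122), heading=74, 3 segment(s) drawn

Segment endpoints: x in {-10.617, -7, -1.8, -0.423}, y in {-7, -5.714, 1.692}
xmin=-10.617, ymin=-7, xmax=-0.423, ymax=1.692

Answer: -10.617 -7 -0.423 1.692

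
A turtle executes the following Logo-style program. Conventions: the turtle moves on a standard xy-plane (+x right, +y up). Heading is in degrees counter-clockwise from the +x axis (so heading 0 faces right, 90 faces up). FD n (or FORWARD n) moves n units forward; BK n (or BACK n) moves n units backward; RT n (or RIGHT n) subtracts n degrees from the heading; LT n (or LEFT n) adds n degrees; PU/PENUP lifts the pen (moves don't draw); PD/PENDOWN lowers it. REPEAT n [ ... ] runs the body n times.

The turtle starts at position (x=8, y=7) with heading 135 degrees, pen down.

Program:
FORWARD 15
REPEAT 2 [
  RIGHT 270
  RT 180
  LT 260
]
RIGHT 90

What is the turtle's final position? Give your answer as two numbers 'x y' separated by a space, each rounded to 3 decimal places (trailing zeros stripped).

Answer: -2.607 17.607

Derivation:
Executing turtle program step by step:
Start: pos=(8,7), heading=135, pen down
FD 15: (8,7) -> (-2.607,17.607) [heading=135, draw]
REPEAT 2 [
  -- iteration 1/2 --
  RT 270: heading 135 -> 225
  RT 180: heading 225 -> 45
  LT 260: heading 45 -> 305
  -- iteration 2/2 --
  RT 270: heading 305 -> 35
  RT 180: heading 35 -> 215
  LT 260: heading 215 -> 115
]
RT 90: heading 115 -> 25
Final: pos=(-2.607,17.607), heading=25, 1 segment(s) drawn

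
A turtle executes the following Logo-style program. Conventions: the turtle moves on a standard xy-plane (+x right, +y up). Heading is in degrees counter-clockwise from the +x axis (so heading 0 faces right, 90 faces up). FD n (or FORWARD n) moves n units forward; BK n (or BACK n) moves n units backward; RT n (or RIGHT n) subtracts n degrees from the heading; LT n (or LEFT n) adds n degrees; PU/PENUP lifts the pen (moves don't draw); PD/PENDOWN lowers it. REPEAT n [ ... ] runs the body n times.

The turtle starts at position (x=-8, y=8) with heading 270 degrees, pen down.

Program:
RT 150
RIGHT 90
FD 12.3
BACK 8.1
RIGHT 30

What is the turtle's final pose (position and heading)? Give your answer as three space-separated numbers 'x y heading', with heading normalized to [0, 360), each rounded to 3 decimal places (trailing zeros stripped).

Executing turtle program step by step:
Start: pos=(-8,8), heading=270, pen down
RT 150: heading 270 -> 120
RT 90: heading 120 -> 30
FD 12.3: (-8,8) -> (2.652,14.15) [heading=30, draw]
BK 8.1: (2.652,14.15) -> (-4.363,10.1) [heading=30, draw]
RT 30: heading 30 -> 0
Final: pos=(-4.363,10.1), heading=0, 2 segment(s) drawn

Answer: -4.363 10.1 0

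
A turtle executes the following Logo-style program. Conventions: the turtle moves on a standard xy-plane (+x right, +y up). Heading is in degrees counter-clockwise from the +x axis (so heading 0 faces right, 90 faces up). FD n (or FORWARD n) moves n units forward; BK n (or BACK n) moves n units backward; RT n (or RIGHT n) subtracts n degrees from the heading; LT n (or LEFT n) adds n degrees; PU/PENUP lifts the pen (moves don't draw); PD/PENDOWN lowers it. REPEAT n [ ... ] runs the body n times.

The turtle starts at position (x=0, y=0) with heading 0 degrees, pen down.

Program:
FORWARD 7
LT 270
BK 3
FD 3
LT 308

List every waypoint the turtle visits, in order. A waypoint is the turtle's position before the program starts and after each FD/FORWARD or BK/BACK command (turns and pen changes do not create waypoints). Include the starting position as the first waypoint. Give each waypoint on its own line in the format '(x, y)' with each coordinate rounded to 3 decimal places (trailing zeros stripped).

Answer: (0, 0)
(7, 0)
(7, 3)
(7, 0)

Derivation:
Executing turtle program step by step:
Start: pos=(0,0), heading=0, pen down
FD 7: (0,0) -> (7,0) [heading=0, draw]
LT 270: heading 0 -> 270
BK 3: (7,0) -> (7,3) [heading=270, draw]
FD 3: (7,3) -> (7,0) [heading=270, draw]
LT 308: heading 270 -> 218
Final: pos=(7,0), heading=218, 3 segment(s) drawn
Waypoints (4 total):
(0, 0)
(7, 0)
(7, 3)
(7, 0)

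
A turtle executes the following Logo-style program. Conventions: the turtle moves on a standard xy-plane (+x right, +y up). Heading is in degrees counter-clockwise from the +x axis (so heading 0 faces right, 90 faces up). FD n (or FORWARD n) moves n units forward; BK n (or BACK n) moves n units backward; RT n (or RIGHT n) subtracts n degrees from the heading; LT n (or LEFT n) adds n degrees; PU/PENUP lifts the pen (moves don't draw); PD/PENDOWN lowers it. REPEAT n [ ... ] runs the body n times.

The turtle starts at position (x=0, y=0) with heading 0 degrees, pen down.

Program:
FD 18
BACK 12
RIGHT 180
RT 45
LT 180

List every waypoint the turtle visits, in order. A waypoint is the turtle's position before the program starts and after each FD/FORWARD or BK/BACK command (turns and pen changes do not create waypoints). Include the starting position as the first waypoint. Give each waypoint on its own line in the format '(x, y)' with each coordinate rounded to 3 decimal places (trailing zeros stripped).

Answer: (0, 0)
(18, 0)
(6, 0)

Derivation:
Executing turtle program step by step:
Start: pos=(0,0), heading=0, pen down
FD 18: (0,0) -> (18,0) [heading=0, draw]
BK 12: (18,0) -> (6,0) [heading=0, draw]
RT 180: heading 0 -> 180
RT 45: heading 180 -> 135
LT 180: heading 135 -> 315
Final: pos=(6,0), heading=315, 2 segment(s) drawn
Waypoints (3 total):
(0, 0)
(18, 0)
(6, 0)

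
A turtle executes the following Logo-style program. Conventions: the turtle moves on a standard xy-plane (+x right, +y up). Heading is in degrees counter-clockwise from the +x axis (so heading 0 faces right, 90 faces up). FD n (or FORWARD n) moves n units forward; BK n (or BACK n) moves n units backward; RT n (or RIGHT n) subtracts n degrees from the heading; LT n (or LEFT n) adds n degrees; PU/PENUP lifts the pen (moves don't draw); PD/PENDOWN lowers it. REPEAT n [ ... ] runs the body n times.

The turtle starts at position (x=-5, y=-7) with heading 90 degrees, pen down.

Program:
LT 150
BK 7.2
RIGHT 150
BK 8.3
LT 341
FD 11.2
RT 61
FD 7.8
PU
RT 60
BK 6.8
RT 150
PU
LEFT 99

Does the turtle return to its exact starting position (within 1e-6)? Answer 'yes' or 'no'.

Answer: no

Derivation:
Executing turtle program step by step:
Start: pos=(-5,-7), heading=90, pen down
LT 150: heading 90 -> 240
BK 7.2: (-5,-7) -> (-1.4,-0.765) [heading=240, draw]
RT 150: heading 240 -> 90
BK 8.3: (-1.4,-0.765) -> (-1.4,-9.065) [heading=90, draw]
LT 341: heading 90 -> 71
FD 11.2: (-1.4,-9.065) -> (2.246,1.525) [heading=71, draw]
RT 61: heading 71 -> 10
FD 7.8: (2.246,1.525) -> (9.928,2.88) [heading=10, draw]
PU: pen up
RT 60: heading 10 -> 310
BK 6.8: (9.928,2.88) -> (5.557,8.089) [heading=310, move]
RT 150: heading 310 -> 160
PU: pen up
LT 99: heading 160 -> 259
Final: pos=(5.557,8.089), heading=259, 4 segment(s) drawn

Start position: (-5, -7)
Final position: (5.557, 8.089)
Distance = 18.415; >= 1e-6 -> NOT closed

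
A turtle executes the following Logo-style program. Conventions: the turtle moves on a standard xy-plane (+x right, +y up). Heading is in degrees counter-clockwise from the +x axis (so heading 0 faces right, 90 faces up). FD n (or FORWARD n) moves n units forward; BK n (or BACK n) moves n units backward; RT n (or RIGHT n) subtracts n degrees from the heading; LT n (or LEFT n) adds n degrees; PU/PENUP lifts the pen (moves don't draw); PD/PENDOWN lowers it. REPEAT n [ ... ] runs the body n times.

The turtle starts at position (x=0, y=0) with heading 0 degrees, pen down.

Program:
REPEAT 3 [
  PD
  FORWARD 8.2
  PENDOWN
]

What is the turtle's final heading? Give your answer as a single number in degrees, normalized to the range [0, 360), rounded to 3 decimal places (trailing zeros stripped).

Answer: 0

Derivation:
Executing turtle program step by step:
Start: pos=(0,0), heading=0, pen down
REPEAT 3 [
  -- iteration 1/3 --
  PD: pen down
  FD 8.2: (0,0) -> (8.2,0) [heading=0, draw]
  PD: pen down
  -- iteration 2/3 --
  PD: pen down
  FD 8.2: (8.2,0) -> (16.4,0) [heading=0, draw]
  PD: pen down
  -- iteration 3/3 --
  PD: pen down
  FD 8.2: (16.4,0) -> (24.6,0) [heading=0, draw]
  PD: pen down
]
Final: pos=(24.6,0), heading=0, 3 segment(s) drawn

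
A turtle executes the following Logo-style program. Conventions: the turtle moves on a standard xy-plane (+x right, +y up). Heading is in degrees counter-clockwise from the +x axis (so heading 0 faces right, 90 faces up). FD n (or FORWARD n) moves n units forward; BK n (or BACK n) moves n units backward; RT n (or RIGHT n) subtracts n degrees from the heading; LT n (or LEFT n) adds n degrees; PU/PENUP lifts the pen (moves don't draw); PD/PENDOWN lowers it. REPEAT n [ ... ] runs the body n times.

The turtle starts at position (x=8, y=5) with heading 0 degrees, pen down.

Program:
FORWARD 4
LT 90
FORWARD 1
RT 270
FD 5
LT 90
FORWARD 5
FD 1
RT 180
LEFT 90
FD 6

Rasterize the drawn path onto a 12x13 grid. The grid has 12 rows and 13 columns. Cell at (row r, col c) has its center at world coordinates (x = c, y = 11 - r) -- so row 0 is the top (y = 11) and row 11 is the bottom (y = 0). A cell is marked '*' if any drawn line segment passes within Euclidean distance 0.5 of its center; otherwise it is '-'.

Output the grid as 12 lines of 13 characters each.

Answer: -------------
-------------
-------------
-------------
-------------
-------******
-------******
-------*-----
-------*-----
-------*-----
-------*-----
-*******-----

Derivation:
Segment 0: (8,5) -> (12,5)
Segment 1: (12,5) -> (12,6)
Segment 2: (12,6) -> (7,6)
Segment 3: (7,6) -> (7,1)
Segment 4: (7,1) -> (7,-0)
Segment 5: (7,-0) -> (1,-0)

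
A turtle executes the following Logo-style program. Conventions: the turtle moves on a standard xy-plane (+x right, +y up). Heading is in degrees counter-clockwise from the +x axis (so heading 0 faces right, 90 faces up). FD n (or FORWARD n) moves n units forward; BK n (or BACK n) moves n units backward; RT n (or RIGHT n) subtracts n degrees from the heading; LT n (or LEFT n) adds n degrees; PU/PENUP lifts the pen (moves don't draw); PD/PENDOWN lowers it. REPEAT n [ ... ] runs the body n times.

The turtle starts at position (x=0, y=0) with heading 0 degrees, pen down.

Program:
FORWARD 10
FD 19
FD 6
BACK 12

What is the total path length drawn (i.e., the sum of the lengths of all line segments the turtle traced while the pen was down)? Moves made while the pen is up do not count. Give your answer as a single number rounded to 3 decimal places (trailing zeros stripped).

Executing turtle program step by step:
Start: pos=(0,0), heading=0, pen down
FD 10: (0,0) -> (10,0) [heading=0, draw]
FD 19: (10,0) -> (29,0) [heading=0, draw]
FD 6: (29,0) -> (35,0) [heading=0, draw]
BK 12: (35,0) -> (23,0) [heading=0, draw]
Final: pos=(23,0), heading=0, 4 segment(s) drawn

Segment lengths:
  seg 1: (0,0) -> (10,0), length = 10
  seg 2: (10,0) -> (29,0), length = 19
  seg 3: (29,0) -> (35,0), length = 6
  seg 4: (35,0) -> (23,0), length = 12
Total = 47

Answer: 47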